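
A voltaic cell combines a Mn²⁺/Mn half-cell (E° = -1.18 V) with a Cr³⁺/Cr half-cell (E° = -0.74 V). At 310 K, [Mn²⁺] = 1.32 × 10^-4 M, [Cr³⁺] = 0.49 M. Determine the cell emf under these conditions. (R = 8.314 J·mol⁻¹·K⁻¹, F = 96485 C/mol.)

The Cr³⁺/Cr couple has the higher reduction potential and acts as the cathode, so E°_cell = -0.74 − (-1.18) = 0.44 V.
Balancing electrons gives n = 6; the reaction quotient is Q = [Mn²⁺]^3/[Cr³⁺]^2 = 9.58 × 10^-12.
E = E° − (RT/nF) ln Q = 0.44 − (8.314×310)/(6×96485) × (-25.371) = 0.440 + 0.113 = 0.553 V.

0.553 V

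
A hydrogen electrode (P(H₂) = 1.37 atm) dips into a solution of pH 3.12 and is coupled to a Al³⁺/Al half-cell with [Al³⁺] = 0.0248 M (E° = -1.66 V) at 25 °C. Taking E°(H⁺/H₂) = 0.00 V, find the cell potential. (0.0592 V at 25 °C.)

The hydrogen couple is the cathode, so E°_cell = 1.66 V; n = 6.
[H⁺] = 10^(−3.12) = 7.6 × 10^-4 M, and Q = [Al³⁺]^2·P(H₂)^3 / [H⁺]^6 = 8.3 × 10^15.
E = E° − (0.0592/6) log Q = 1.66 − (0.0592/6)(15.919) = 1.503 V.

1.50 V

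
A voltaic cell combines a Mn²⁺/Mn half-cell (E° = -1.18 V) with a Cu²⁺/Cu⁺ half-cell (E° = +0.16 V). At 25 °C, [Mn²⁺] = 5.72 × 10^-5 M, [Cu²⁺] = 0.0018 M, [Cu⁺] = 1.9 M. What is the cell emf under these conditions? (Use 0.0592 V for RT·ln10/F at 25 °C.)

The Cu²⁺/Cu⁺ couple has the higher reduction potential and acts as the cathode, so E°_cell = +0.16 − (-1.18) = 1.34 V.
Balancing electrons gives n = 2; the reaction quotient is Q = [Mn²⁺]·[Cu⁺]^2/[Cu²⁺]^2 = 63.7.
At 25 °C, E = E° − (0.0592/n) log Q = 1.34 − (0.0592/2)(1.804) = 1.340 − 0.053 = 1.287 V.

1.29 V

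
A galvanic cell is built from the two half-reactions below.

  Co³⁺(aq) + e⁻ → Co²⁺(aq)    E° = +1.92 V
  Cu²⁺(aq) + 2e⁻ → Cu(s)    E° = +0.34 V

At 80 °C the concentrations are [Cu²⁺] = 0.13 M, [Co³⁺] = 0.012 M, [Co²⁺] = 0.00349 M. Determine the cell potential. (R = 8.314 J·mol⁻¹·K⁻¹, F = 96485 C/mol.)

The Co³⁺/Co²⁺ couple has the higher reduction potential and acts as the cathode, so E°_cell = +1.92 − (+0.34) = 1.58 V.
Balancing electrons gives n = 2; the reaction quotient is Q = [Cu²⁺]·[Co²⁺]^2/[Co³⁺]^2 = 0.0110.
E = E° − (RT/nF) ln Q = 1.58 − (8.314×353)/(2×96485) × (-4.510) = 1.580 + 0.069 = 1.649 V.

1.65 V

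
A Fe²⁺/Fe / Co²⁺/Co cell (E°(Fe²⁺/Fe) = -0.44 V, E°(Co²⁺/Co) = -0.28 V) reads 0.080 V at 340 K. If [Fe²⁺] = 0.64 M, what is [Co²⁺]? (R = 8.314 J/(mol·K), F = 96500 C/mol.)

From the Nernst equation, ln Q = nF(E° − E)/RT = 2×96500×(0.16 − 0.080)/(8.314×340) = 5.462, so Q = 236.
With Q = [Fe²⁺]/[Co²⁺] and the known concentrations, [Co²⁺] in the denominator gives [Co²⁺] = 0.0027 M.

0.0027 M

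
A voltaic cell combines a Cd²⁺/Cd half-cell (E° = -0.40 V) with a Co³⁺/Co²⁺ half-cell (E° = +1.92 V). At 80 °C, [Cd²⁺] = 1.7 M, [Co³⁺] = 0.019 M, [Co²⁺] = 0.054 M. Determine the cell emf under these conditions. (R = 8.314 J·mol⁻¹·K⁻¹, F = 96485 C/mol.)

2.28 V

The Co³⁺/Co²⁺ couple has the higher reduction potential and acts as the cathode, so E°_cell = +1.92 − (-0.40) = 2.32 V.
Balancing electrons gives n = 2; the reaction quotient is Q = [Cd²⁺]·[Co²⁺]^2/[Co³⁺]^2 = 13.7.
E = E° − (RT/nF) ln Q = 2.32 − (8.314×353)/(2×96485) × (2.620) = 2.320 − 0.040 = 2.280 V.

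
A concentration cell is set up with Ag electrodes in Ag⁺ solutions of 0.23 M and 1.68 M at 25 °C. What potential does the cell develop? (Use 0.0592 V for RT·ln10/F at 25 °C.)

0.051 V

Both half-cells are Ag⁺/Ag, so E°_cell = 0. The concentrated side is the cathode; the cell reaction moves Ag⁺ from high to low concentration with n = 1.
Q = [Ag⁺]_dilute/[Ag⁺]_conc = 0.23/1.68 = 0.137.
E = 0 − (0.0592/1) log Q = −(0.0592/1)(-0.864) = 0.0511 V.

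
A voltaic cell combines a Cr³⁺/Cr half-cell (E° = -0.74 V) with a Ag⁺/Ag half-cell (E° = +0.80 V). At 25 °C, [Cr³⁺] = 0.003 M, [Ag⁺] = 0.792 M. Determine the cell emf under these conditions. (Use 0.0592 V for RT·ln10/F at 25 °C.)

1.58 V

The Ag⁺/Ag couple has the higher reduction potential and acts as the cathode, so E°_cell = +0.80 − (-0.74) = 1.54 V.
Balancing electrons gives n = 3; the reaction quotient is Q = [Cr³⁺]/[Ag⁺]^3 = 0.00604.
At 25 °C, E = E° − (0.0592/n) log Q = 1.54 − (0.0592/3)(-2.219) = 1.540 + 0.044 = 1.584 V.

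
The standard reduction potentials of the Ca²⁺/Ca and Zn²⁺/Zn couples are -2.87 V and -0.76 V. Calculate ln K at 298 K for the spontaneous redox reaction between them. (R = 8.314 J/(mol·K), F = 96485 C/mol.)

ln K = 164.3

E°_cell = -0.76 − (-2.87) = 2.11 V, with n = 2 electrons transferred.
At equilibrium E = 0, so the Nernst equation gives ln K = nFE°/RT = (2)(96485)(2.11)/((8.314)(298)) = 164.34.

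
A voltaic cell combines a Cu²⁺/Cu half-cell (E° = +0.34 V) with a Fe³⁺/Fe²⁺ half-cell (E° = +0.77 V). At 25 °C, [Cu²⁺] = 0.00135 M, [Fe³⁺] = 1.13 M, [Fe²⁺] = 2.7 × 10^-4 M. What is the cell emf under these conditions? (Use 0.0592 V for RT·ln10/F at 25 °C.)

The Fe³⁺/Fe²⁺ couple has the higher reduction potential and acts as the cathode, so E°_cell = +0.77 − (+0.34) = 0.43 V.
Balancing electrons gives n = 2; the reaction quotient is Q = [Cu²⁺]·[Fe²⁺]^2/[Fe³⁺]^2 = 7.71 × 10^-11.
At 25 °C, E = E° − (0.0592/n) log Q = 0.43 − (0.0592/2)(-10.113) = 0.430 + 0.299 = 0.729 V.

0.729 V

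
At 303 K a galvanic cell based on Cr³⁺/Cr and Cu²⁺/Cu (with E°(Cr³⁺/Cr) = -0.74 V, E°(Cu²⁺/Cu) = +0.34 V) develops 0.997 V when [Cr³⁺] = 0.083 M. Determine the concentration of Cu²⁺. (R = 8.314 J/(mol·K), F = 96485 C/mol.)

3.3 × 10^-4 M

From the Nernst equation, ln Q = nF(E° − E)/RT = 6×96485×(1.08 − 0.997)/(8.314×303) = 19.074, so Q = 1.92 × 10^8.
With Q = [Cr³⁺]^2/[Cu²⁺]^3 and the known concentrations, [Cu²⁺]^3 in the denominator gives [Cu²⁺] = 3.3 × 10^-4 M.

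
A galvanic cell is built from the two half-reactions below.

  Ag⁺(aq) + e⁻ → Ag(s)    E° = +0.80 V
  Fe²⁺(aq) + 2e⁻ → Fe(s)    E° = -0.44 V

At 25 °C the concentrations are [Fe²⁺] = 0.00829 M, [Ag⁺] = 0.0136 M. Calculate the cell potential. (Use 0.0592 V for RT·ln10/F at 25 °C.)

1.19 V

The Ag⁺/Ag couple has the higher reduction potential and acts as the cathode, so E°_cell = +0.80 − (-0.44) = 1.24 V.
Balancing electrons gives n = 2; the reaction quotient is Q = [Fe²⁺]/[Ag⁺]^2 = 44.8.
At 25 °C, E = E° − (0.0592/n) log Q = 1.24 − (0.0592/2)(1.651) = 1.240 − 0.049 = 1.191 V.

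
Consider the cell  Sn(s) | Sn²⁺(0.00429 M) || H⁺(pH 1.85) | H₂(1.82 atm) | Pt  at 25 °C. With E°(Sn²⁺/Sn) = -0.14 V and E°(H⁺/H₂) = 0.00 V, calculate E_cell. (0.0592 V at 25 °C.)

0.093 V

The hydrogen couple is the cathode, so E°_cell = 0.14 V; n = 2.
[H⁺] = 10^(−1.85) = 0.014 M, and Q = [Sn²⁺]·P(H₂) / [H⁺]^2 = 39.1.
E = E° − (0.0592/2) log Q = 0.14 − (0.0592/2)(1.593) = 0.093 V.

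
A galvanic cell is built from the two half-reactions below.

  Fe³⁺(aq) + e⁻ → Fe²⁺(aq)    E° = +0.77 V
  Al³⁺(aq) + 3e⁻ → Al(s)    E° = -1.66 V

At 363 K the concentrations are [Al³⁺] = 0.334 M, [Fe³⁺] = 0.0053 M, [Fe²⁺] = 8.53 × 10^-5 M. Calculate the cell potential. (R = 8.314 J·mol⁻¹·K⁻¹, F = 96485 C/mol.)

The Fe³⁺/Fe²⁺ couple has the higher reduction potential and acts as the cathode, so E°_cell = +0.77 − (-1.66) = 2.43 V.
Balancing electrons gives n = 3; the reaction quotient is Q = [Al³⁺]·[Fe²⁺]^3/[Fe³⁺]^3 = 1.39 × 10^-6.
E = E° − (RT/nF) ln Q = 2.43 − (8.314×363)/(3×96485) × (-13.484) = 2.430 + 0.141 = 2.571 V.

2.57 V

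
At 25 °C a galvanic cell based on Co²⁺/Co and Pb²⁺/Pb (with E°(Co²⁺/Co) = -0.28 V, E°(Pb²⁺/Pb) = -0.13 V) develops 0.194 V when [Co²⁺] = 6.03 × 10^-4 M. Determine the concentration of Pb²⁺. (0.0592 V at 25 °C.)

0.018 M

From the Nernst equation, log Q = n(E° − E)/0.0592 = 2(0.15 − 0.194)/0.0592 = -1.486, so Q = 0.0326.
With Q = [Co²⁺]/[Pb²⁺] and the known concentrations, [Pb²⁺] in the denominator gives [Pb²⁺] = 0.018 M.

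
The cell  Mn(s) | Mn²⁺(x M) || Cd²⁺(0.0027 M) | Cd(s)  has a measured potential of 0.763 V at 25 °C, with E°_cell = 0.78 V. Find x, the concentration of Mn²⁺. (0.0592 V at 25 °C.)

From the Nernst equation, log Q = n(E° − E)/0.0592 = 2(0.78 − 0.763)/0.0592 = 0.574, so Q = 3.75.
With Q = [Mn²⁺]/[Cd²⁺] and the known concentrations, [Mn²⁺] in the numerator gives [Mn²⁺] = 0.01 M.

0.01 M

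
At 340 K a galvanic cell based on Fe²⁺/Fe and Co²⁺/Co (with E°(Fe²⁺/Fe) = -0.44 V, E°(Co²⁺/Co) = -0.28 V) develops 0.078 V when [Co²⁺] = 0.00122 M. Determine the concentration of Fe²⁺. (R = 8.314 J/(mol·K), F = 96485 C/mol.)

From the Nernst equation, ln Q = nF(E° − E)/RT = 2×96485×(0.16 − 0.078)/(8.314×340) = 5.598, so Q = 270.
With Q = [Fe²⁺]/[Co²⁺] and the known concentrations, [Fe²⁺] in the numerator gives [Fe²⁺] = 0.33 M.

0.33 M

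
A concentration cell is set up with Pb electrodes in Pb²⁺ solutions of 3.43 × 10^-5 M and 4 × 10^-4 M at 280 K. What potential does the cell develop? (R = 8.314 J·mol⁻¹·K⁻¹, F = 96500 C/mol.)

0.030 V

Both half-cells are Pb²⁺/Pb, so E°_cell = 0. The concentrated side is the cathode; the cell reaction moves Pb²⁺ from high to low concentration with n = 2.
Q = [Pb²⁺]_dilute/[Pb²⁺]_conc = 3.43 × 10^-5/4 × 10^-4 = 0.0857.
E = 0 − (RT/nF) ln Q = −((8.314×280)/(2×96500))(-2.456) = 0.0296 V.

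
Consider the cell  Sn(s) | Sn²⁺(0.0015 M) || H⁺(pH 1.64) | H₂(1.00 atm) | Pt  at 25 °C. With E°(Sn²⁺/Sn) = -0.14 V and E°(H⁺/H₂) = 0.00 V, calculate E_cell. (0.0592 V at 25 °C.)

The hydrogen couple is the cathode, so E°_cell = 0.14 V; n = 2.
[H⁺] = 10^(−1.64) = 0.023 M, and Q = [Sn²⁺]·P(H₂) / [H⁺]^2 = 2.86.
E = E° − (0.0592/2) log Q = 0.14 − (0.0592/2)(0.456) = 0.127 V.

0.13 V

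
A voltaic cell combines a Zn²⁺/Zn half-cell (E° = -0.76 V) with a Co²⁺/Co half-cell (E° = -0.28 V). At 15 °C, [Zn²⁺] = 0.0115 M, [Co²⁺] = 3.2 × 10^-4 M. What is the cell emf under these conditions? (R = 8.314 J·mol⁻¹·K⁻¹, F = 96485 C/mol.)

The Co²⁺/Co couple has the higher reduction potential and acts as the cathode, so E°_cell = -0.28 − (-0.76) = 0.48 V.
Balancing electrons gives n = 2; the reaction quotient is Q = [Zn²⁺]/[Co²⁺] = 35.9.
E = E° − (RT/nF) ln Q = 0.48 − (8.314×288)/(2×96485) × (3.582) = 0.480 − 0.044 = 0.436 V.

0.436 V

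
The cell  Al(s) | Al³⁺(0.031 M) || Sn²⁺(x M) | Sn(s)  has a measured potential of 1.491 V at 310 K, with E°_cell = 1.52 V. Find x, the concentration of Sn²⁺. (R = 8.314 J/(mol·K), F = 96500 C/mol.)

0.011 M

From the Nernst equation, ln Q = nF(E° − E)/RT = 6×96500×(1.52 − 1.491)/(8.314×310) = 6.515, so Q = 675.
With Q = [Al³⁺]^2/[Sn²⁺]^3 and the known concentrations, [Sn²⁺]^3 in the denominator gives [Sn²⁺] = 0.011 M.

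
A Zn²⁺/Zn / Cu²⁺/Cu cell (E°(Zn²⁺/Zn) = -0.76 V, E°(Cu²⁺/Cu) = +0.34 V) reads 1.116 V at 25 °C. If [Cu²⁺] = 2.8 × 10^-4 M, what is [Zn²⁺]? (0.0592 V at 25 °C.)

8.1 × 10^-5 M

From the Nernst equation, log Q = n(E° − E)/0.0592 = 2(1.10 − 1.116)/0.0592 = -0.541, so Q = 0.288.
With Q = [Zn²⁺]/[Cu²⁺] and the known concentrations, [Zn²⁺] in the numerator gives [Zn²⁺] = 8.1 × 10^-5 M.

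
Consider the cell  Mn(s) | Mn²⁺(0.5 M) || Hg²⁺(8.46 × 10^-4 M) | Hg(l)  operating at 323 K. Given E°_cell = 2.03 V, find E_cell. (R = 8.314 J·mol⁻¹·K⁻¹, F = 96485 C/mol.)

Balancing electrons gives n = 2; the reaction quotient is Q = [Mn²⁺]/[Hg²⁺] = 591.
E = E° − (RT/nF) ln Q = 2.03 − (8.314×323)/(2×96485) × (6.382) = 2.030 − 0.089 = 1.941 V.

1.94 V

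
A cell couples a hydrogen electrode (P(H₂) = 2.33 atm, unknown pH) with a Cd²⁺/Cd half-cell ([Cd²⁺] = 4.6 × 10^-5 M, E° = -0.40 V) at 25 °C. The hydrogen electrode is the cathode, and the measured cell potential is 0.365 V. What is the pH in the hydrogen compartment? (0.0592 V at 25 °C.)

pH = 2.58

E°_cell = 0.40 V and n = 2.
log Q = n(E° − E)/0.0592 = 2×(0.40 − 0.365)/0.0592 = 1.182.
With Q = [Cd²⁺]·P(H₂) / [H⁺]^2, solving for [H⁺] gives log[H⁺] = -2.576, so pH = 2.58.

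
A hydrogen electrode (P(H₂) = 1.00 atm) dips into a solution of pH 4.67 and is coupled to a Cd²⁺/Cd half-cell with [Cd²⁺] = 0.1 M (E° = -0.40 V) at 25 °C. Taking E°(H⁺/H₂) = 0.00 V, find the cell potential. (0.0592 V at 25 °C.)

0.15 V

The hydrogen couple is the cathode, so E°_cell = 0.40 V; n = 2.
[H⁺] = 10^(−4.67) = 2.1 × 10^-5 M, and Q = [Cd²⁺]·P(H₂) / [H⁺]^2 = 2.19 × 10^8.
E = E° − (0.0592/2) log Q = 0.40 − (0.0592/2)(8.340) = 0.153 V.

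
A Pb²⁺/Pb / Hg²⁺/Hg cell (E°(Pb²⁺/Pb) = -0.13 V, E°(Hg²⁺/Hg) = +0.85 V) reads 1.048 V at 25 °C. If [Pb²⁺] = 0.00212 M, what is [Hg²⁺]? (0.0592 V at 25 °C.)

From the Nernst equation, log Q = n(E° − E)/0.0592 = 2(0.98 − 1.048)/0.0592 = -2.297, so Q = 0.00504.
With Q = [Pb²⁺]/[Hg²⁺] and the known concentrations, [Hg²⁺] in the denominator gives [Hg²⁺] = 0.42 M.

0.42 M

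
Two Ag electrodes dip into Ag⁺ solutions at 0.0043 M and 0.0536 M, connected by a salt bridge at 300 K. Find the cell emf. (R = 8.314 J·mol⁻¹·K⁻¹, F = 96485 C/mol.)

0.065 V

Both half-cells are Ag⁺/Ag, so E°_cell = 0. The concentrated side is the cathode; the cell reaction moves Ag⁺ from high to low concentration with n = 1.
Q = [Ag⁺]_dilute/[Ag⁺]_conc = 0.0043/0.0536 = 0.0802.
E = 0 − (RT/nF) ln Q = −((8.314×300)/(1×96485))(-2.523) = 0.0652 V.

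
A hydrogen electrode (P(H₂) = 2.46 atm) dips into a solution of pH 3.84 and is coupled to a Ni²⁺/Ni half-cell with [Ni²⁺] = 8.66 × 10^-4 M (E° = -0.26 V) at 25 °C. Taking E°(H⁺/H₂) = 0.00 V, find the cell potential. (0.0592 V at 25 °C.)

The hydrogen couple is the cathode, so E°_cell = 0.26 V; n = 2.
[H⁺] = 10^(−3.84) = 1.4 × 10^-4 M, and Q = [Ni²⁺]·P(H₂) / [H⁺]^2 = 1.02 × 10^5.
E = E° − (0.0592/2) log Q = 0.26 − (0.0592/2)(5.008) = 0.112 V.

0.11 V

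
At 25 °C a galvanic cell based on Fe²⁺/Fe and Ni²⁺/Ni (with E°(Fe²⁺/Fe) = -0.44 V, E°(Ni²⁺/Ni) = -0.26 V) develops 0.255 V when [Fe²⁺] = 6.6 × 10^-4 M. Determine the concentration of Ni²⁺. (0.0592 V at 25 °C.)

0.23 M

From the Nernst equation, log Q = n(E° − E)/0.0592 = 2(0.18 − 0.255)/0.0592 = -2.534, so Q = 0.00293.
With Q = [Fe²⁺]/[Ni²⁺] and the known concentrations, [Ni²⁺] in the denominator gives [Ni²⁺] = 0.23 M.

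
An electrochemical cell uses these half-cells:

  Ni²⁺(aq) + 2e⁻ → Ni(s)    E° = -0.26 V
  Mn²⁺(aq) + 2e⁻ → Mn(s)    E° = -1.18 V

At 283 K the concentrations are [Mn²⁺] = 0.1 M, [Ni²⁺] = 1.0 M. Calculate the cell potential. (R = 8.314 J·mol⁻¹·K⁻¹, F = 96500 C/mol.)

The Ni²⁺/Ni couple has the higher reduction potential and acts as the cathode, so E°_cell = -0.26 − (-1.18) = 0.92 V.
Balancing electrons gives n = 2; the reaction quotient is Q = [Mn²⁺]/[Ni²⁺] = 0.100.
E = E° − (RT/nF) ln Q = 0.92 − (8.314×283)/(2×96500) × (-2.303) = 0.920 + 0.028 = 0.948 V.

0.948 V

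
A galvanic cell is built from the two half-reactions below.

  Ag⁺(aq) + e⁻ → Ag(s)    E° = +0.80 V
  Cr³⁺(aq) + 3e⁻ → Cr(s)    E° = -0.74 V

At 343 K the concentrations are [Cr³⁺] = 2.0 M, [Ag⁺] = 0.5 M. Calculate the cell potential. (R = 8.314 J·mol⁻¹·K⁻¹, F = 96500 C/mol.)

The Ag⁺/Ag couple has the higher reduction potential and acts as the cathode, so E°_cell = +0.80 − (-0.74) = 1.54 V.
Balancing electrons gives n = 3; the reaction quotient is Q = [Cr³⁺]/[Ag⁺]^3 = 16.0.
E = E° − (RT/nF) ln Q = 1.54 − (8.314×343)/(3×96500) × (2.773) = 1.540 − 0.027 = 1.513 V.

1.51 V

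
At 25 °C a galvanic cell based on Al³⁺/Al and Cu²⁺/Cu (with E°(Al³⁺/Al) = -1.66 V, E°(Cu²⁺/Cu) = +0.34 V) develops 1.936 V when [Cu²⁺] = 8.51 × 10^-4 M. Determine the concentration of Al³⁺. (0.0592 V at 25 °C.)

0.043 M

From the Nernst equation, log Q = n(E° − E)/0.0592 = 6(2.00 − 1.936)/0.0592 = 6.486, so Q = 3.07 × 10^6.
With Q = [Al³⁺]^2/[Cu²⁺]^3 and the known concentrations, [Al³⁺]^2 in the numerator gives [Al³⁺] = 0.043 M.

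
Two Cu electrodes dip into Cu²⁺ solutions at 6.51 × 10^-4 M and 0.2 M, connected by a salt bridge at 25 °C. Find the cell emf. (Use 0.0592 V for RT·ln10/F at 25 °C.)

0.074 V

Both half-cells are Cu²⁺/Cu, so E°_cell = 0. The concentrated side is the cathode; the cell reaction moves Cu²⁺ from high to low concentration with n = 2.
Q = [Cu²⁺]_dilute/[Cu²⁺]_conc = 6.51 × 10^-4/0.2 = 0.00325.
E = 0 − (0.0592/2) log Q = −(0.0592/2)(-2.487) = 0.0736 V.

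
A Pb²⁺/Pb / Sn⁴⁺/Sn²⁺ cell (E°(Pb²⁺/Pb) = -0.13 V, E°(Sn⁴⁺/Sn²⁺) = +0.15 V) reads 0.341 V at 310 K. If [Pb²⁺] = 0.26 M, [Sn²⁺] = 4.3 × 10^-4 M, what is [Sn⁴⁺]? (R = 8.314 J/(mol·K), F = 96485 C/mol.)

0.011 M

From the Nernst equation, ln Q = nF(E° − E)/RT = 2×96485×(0.28 − 0.341)/(8.314×310) = -4.567, so Q = 0.0104.
With Q = [Pb²⁺]·[Sn²⁺]/[Sn⁴⁺] and the known concentrations, [Sn⁴⁺] in the denominator gives [Sn⁴⁺] = 0.011 M.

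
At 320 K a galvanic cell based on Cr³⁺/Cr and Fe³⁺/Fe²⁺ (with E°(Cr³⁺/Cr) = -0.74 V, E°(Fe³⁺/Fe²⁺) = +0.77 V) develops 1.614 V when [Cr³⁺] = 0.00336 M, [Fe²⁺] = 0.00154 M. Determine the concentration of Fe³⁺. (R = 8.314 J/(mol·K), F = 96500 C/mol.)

0.01 M

From the Nernst equation, ln Q = nF(E° − E)/RT = 3×96500×(1.51 − 1.614)/(8.314×320) = -11.317, so Q = 1.22 × 10^-5.
With Q = [Cr³⁺]·[Fe²⁺]^3/[Fe³⁺]^3 and the known concentrations, [Fe³⁺]^3 in the denominator gives [Fe³⁺] = 0.01 M.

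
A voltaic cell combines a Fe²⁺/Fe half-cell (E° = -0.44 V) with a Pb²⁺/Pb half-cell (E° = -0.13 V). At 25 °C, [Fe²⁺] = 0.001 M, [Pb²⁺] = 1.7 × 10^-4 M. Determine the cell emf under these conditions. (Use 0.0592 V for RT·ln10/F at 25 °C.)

0.287 V

The Pb²⁺/Pb couple has the higher reduction potential and acts as the cathode, so E°_cell = -0.13 − (-0.44) = 0.31 V.
Balancing electrons gives n = 2; the reaction quotient is Q = [Fe²⁺]/[Pb²⁺] = 5.88.
At 25 °C, E = E° − (0.0592/n) log Q = 0.31 − (0.0592/2)(0.770) = 0.310 − 0.023 = 0.287 V.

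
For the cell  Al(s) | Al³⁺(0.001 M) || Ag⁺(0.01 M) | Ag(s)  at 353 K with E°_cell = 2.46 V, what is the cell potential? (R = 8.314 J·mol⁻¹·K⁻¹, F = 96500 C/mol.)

2.39 V

Balancing electrons gives n = 3; the reaction quotient is Q = [Al³⁺]/[Ag⁺]^3 = 1000.
E = E° − (RT/nF) ln Q = 2.46 − (8.314×353)/(3×96500) × (6.908) = 2.460 − 0.070 = 2.390 V.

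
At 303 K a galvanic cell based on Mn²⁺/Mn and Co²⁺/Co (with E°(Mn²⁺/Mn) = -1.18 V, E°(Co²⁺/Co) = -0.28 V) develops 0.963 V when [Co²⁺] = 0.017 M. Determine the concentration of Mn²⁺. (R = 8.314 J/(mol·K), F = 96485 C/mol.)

From the Nernst equation, ln Q = nF(E° − E)/RT = 2×96485×(0.90 − 0.963)/(8.314×303) = -4.826, so Q = 0.00802.
With Q = [Mn²⁺]/[Co²⁺] and the known concentrations, [Mn²⁺] in the numerator gives [Mn²⁺] = 1.4 × 10^-4 M.

1.4 × 10^-4 M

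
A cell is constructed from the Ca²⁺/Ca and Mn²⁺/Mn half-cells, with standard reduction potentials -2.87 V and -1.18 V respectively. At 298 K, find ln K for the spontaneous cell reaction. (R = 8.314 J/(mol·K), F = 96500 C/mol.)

E°_cell = -1.18 − (-2.87) = 1.69 V, with n = 2 electrons transferred.
At equilibrium E = 0, so the Nernst equation gives ln K = nFE°/RT = (2)(96500)(1.69)/((8.314)(298)) = 131.65.

ln K = 131.6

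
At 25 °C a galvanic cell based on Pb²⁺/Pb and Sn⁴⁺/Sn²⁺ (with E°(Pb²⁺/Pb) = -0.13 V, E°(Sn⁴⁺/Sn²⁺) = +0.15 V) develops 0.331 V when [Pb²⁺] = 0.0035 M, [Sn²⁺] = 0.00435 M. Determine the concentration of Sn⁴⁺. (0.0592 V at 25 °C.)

From the Nernst equation, log Q = n(E° − E)/0.0592 = 2(0.28 − 0.331)/0.0592 = -1.723, so Q = 0.0189.
With Q = [Pb²⁺]·[Sn²⁺]/[Sn⁴⁺] and the known concentrations, [Sn⁴⁺] in the denominator gives [Sn⁴⁺] = 8 × 10^-4 M.

8 × 10^-4 M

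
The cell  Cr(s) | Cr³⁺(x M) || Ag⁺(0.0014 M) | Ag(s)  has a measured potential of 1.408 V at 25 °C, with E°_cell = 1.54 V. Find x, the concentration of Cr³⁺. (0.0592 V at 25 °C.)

From the Nernst equation, log Q = n(E° − E)/0.0592 = 3(1.54 − 1.408)/0.0592 = 6.689, so Q = 4.89 × 10^6.
With Q = [Cr³⁺]/[Ag⁺]^3 and the known concentrations, [Cr³⁺] in the numerator gives [Cr³⁺] = 0.013 M.

0.013 M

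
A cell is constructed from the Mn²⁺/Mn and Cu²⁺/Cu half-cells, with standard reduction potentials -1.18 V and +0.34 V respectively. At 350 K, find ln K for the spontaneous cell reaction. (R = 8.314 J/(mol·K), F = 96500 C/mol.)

ln K = 100.8

E°_cell = +0.34 − (-1.18) = 1.52 V, with n = 2 electrons transferred.
At equilibrium E = 0, so the Nernst equation gives ln K = nFE°/RT = (2)(96500)(1.52)/((8.314)(350)) = 100.81.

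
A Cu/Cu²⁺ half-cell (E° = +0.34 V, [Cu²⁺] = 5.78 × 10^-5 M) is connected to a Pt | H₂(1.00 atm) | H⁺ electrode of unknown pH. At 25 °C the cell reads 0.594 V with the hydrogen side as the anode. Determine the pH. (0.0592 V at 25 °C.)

pH = 6.41

E°_cell = 0.34 V and n = 2.
log Q = n(E° − E)/0.0592 = 2×(0.34 − 0.594)/0.0592 = -8.581.
With Q = [H⁺]^2 / ([Cu²⁺]·P(H₂)), solving for [H⁺] gives log[H⁺] = -6.410, so pH = 6.41.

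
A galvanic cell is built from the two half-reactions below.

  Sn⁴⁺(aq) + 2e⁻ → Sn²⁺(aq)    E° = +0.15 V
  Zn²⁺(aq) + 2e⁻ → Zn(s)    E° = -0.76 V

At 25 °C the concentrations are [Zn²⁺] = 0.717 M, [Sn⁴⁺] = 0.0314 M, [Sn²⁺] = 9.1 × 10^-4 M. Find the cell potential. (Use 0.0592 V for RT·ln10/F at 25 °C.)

0.960 V

The Sn⁴⁺/Sn²⁺ couple has the higher reduction potential and acts as the cathode, so E°_cell = +0.15 − (-0.76) = 0.91 V.
Balancing electrons gives n = 2; the reaction quotient is Q = [Zn²⁺]·[Sn²⁺]/[Sn⁴⁺] = 0.0208.
At 25 °C, E = E° − (0.0592/n) log Q = 0.91 − (0.0592/2)(-1.682) = 0.910 + 0.050 = 0.960 V.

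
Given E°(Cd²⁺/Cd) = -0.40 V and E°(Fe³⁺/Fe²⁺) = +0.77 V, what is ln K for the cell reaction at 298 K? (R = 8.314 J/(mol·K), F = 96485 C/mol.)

E°_cell = +0.77 − (-0.40) = 1.17 V, with n = 2 electrons transferred.
At equilibrium E = 0, so the Nernst equation gives ln K = nFE°/RT = (2)(96485)(1.17)/((8.314)(298)) = 91.13.

ln K = 91.1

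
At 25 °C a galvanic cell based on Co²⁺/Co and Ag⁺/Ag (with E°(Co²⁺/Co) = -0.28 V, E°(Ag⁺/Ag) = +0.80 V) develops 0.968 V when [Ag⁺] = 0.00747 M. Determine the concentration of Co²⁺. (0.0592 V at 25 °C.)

0.34 M

From the Nernst equation, log Q = n(E° − E)/0.0592 = 2(1.08 − 0.968)/0.0592 = 3.784, so Q = 6080.
With Q = [Co²⁺]/[Ag⁺]^2 and the known concentrations, [Co²⁺] in the numerator gives [Co²⁺] = 0.34 M.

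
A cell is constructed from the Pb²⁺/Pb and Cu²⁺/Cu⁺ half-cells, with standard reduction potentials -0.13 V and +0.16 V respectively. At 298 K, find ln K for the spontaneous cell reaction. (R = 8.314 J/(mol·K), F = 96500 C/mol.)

E°_cell = +0.16 − (-0.13) = 0.29 V, with n = 2 electrons transferred.
At equilibrium E = 0, so the Nernst equation gives ln K = nFE°/RT = (2)(96500)(0.29)/((8.314)(298)) = 22.59.

ln K = 22.6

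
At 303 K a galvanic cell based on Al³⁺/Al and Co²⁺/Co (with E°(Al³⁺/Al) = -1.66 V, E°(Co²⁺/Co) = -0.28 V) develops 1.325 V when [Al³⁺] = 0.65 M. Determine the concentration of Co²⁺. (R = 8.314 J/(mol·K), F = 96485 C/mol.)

0.011 M

From the Nernst equation, ln Q = nF(E° − E)/RT = 6×96485×(1.38 − 1.325)/(8.314×303) = 12.639, so Q = 3.08 × 10^5.
With Q = [Al³⁺]^2/[Co²⁺]^3 and the known concentrations, [Co²⁺]^3 in the denominator gives [Co²⁺] = 0.011 M.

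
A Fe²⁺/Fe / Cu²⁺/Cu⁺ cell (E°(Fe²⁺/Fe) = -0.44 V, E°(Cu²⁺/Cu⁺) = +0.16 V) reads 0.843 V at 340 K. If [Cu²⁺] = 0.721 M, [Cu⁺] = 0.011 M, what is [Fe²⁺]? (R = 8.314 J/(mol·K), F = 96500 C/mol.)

From the Nernst equation, ln Q = nF(E° − E)/RT = 2×96500×(0.60 − 0.843)/(8.314×340) = -16.591, so Q = 6.23 × 10^-8.
With Q = [Fe²⁺]·[Cu⁺]^2/[Cu²⁺]^2 and the known concentrations, [Fe²⁺] in the numerator gives [Fe²⁺] = 2.7 × 10^-4 M.

2.7 × 10^-4 M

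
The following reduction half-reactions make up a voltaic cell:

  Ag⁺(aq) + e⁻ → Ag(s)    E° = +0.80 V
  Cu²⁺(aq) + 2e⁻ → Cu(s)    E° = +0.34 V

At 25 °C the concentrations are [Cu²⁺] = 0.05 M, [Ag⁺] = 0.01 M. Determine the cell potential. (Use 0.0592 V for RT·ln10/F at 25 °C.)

0.380 V

The Ag⁺/Ag couple has the higher reduction potential and acts as the cathode, so E°_cell = +0.80 − (+0.34) = 0.46 V.
Balancing electrons gives n = 2; the reaction quotient is Q = [Cu²⁺]/[Ag⁺]^2 = 500.
At 25 °C, E = E° − (0.0592/n) log Q = 0.46 − (0.0592/2)(2.699) = 0.460 − 0.080 = 0.380 V.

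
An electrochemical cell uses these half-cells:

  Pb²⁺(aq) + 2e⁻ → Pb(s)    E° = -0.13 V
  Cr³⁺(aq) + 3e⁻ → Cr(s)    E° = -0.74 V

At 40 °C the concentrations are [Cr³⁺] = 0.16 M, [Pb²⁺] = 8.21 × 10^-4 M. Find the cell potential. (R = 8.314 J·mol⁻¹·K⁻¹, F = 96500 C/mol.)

The Pb²⁺/Pb couple has the higher reduction potential and acts as the cathode, so E°_cell = -0.13 − (-0.74) = 0.61 V.
Balancing electrons gives n = 6; the reaction quotient is Q = [Cr³⁺]^2/[Pb²⁺]^3 = 4.63 × 10^7.
E = E° − (RT/nF) ln Q = 0.61 − (8.314×313)/(6×96500) × (17.650) = 0.610 − 0.079 = 0.531 V.

0.531 V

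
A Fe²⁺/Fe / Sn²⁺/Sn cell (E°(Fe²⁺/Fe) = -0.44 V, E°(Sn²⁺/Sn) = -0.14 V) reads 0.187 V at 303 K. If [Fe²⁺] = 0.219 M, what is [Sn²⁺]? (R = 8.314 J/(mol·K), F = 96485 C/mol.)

From the Nernst equation, ln Q = nF(E° − E)/RT = 2×96485×(0.30 − 0.187)/(8.314×303) = 8.656, so Q = 5740.
With Q = [Fe²⁺]/[Sn²⁺] and the known concentrations, [Sn²⁺] in the denominator gives [Sn²⁺] = 3.8 × 10^-5 M.

3.8 × 10^-5 M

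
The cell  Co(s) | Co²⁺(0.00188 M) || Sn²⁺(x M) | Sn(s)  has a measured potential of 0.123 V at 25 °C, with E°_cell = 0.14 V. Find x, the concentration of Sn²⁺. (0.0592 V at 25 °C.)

From the Nernst equation, log Q = n(E° − E)/0.0592 = 2(0.14 − 0.123)/0.0592 = 0.574, so Q = 3.75.
With Q = [Co²⁺]/[Sn²⁺] and the known concentrations, [Sn²⁺] in the denominator gives [Sn²⁺] = 5 × 10^-4 M.

5 × 10^-4 M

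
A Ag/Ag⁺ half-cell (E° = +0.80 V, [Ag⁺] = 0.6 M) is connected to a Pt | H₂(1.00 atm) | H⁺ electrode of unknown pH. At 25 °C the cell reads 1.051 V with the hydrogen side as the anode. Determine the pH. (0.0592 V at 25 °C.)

E°_cell = 0.80 V and n = 2.
log Q = n(E° − E)/0.0592 = 2×(0.80 − 1.051)/0.0592 = -8.480.
With Q = [H⁺]^2 / ([Ag⁺]^2·P(H₂)), solving for [H⁺] gives log[H⁺] = -4.462, so pH = 4.46.

pH = 4.46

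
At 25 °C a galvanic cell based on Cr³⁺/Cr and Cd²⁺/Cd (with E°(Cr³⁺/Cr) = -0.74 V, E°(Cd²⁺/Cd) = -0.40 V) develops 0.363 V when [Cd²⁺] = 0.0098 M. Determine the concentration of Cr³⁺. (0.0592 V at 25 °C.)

From the Nernst equation, log Q = n(E° − E)/0.0592 = 6(0.34 − 0.363)/0.0592 = -2.331, so Q = 0.00467.
With Q = [Cr³⁺]^2/[Cd²⁺]^3 and the known concentrations, [Cr³⁺]^2 in the numerator gives [Cr³⁺] = 6.6 × 10^-5 M.

6.6 × 10^-5 M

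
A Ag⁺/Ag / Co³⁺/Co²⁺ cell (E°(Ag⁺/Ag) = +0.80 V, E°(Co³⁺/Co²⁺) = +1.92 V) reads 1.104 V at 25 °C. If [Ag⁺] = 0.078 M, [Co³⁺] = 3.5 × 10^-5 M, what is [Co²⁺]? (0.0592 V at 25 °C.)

8.4 × 10^-4 M

From the Nernst equation, log Q = n(E° − E)/0.0592 = 1(1.12 − 1.104)/0.0592 = 0.270, so Q = 1.86.
With Q = [Ag⁺]·[Co²⁺]/[Co³⁺] and the known concentrations, [Co²⁺] in the numerator gives [Co²⁺] = 8.4 × 10^-4 M.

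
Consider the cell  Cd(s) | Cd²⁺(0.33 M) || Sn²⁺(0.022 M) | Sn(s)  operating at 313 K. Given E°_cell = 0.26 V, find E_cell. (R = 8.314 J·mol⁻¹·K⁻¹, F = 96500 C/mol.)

0.223 V

Balancing electrons gives n = 2; the reaction quotient is Q = [Cd²⁺]/[Sn²⁺] = 15.0.
E = E° − (RT/nF) ln Q = 0.26 − (8.314×313)/(2×96500) × (2.708) = 0.260 − 0.037 = 0.223 V.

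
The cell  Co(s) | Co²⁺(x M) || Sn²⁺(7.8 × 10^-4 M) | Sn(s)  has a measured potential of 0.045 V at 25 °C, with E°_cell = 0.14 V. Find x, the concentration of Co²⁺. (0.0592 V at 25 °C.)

From the Nernst equation, log Q = n(E° − E)/0.0592 = 2(0.14 − 0.045)/0.0592 = 3.209, so Q = 1620.
With Q = [Co²⁺]/[Sn²⁺] and the known concentrations, [Co²⁺] in the numerator gives [Co²⁺] = 1.3 M.

1.3 M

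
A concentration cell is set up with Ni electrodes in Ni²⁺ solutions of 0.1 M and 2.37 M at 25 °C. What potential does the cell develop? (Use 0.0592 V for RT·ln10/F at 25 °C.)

0.041 V

Both half-cells are Ni²⁺/Ni, so E°_cell = 0. The concentrated side is the cathode; the cell reaction moves Ni²⁺ from high to low concentration with n = 2.
Q = [Ni²⁺]_dilute/[Ni²⁺]_conc = 0.1/2.37 = 0.0422.
E = 0 − (0.0592/2) log Q = −(0.0592/2)(-1.375) = 0.0407 V.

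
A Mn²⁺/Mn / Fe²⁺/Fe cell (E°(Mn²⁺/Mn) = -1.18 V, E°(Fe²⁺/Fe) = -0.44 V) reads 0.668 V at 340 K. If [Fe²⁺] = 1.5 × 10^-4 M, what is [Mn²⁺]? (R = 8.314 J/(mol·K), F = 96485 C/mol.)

0.02 M

From the Nernst equation, ln Q = nF(E° − E)/RT = 2×96485×(0.74 − 0.668)/(8.314×340) = 4.915, so Q = 136.
With Q = [Mn²⁺]/[Fe²⁺] and the known concentrations, [Mn²⁺] in the numerator gives [Mn²⁺] = 0.02 M.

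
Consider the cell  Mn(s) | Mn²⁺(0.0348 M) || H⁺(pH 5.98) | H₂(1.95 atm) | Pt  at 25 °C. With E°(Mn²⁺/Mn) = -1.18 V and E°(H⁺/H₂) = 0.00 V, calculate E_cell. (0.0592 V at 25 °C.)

0.86 V

The hydrogen couple is the cathode, so E°_cell = 1.18 V; n = 2.
[H⁺] = 10^(−5.98) = 1 × 10^-6 M, and Q = [Mn²⁺]·P(H₂) / [H⁺]^2 = 6.19 × 10^10.
E = E° − (0.0592/2) log Q = 1.18 − (0.0592/2)(10.792) = 0.861 V.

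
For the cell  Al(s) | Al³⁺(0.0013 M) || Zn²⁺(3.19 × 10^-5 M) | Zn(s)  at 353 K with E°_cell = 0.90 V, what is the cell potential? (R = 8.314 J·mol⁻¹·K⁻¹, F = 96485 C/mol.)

Balancing electrons gives n = 6; the reaction quotient is Q = [Al³⁺]^2/[Zn²⁺]^3 = 5.21 × 10^7.
E = E° − (RT/nF) ln Q = 0.90 − (8.314×353)/(6×96485) × (17.768) = 0.900 − 0.090 = 0.810 V.

0.810 V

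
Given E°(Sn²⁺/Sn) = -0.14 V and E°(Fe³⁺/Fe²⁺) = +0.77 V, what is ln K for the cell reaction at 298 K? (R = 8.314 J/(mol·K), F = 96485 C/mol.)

E°_cell = +0.77 − (-0.14) = 0.91 V, with n = 2 electrons transferred.
At equilibrium E = 0, so the Nernst equation gives ln K = nFE°/RT = (2)(96485)(0.91)/((8.314)(298)) = 70.88.

ln K = 70.9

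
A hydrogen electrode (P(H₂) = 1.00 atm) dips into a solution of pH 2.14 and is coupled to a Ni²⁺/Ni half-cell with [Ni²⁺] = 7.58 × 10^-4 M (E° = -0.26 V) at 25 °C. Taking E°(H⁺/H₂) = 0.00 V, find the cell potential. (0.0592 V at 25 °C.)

0.23 V

The hydrogen couple is the cathode, so E°_cell = 0.26 V; n = 2.
[H⁺] = 10^(−2.14) = 0.0072 M, and Q = [Ni²⁺]·P(H₂) / [H⁺]^2 = 14.4.
E = E° − (0.0592/2) log Q = 0.26 − (0.0592/2)(1.160) = 0.226 V.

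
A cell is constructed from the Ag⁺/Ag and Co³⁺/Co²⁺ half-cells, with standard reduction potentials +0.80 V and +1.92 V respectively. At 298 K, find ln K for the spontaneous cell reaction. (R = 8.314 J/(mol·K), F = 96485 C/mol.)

ln K = 43.6

E°_cell = +1.92 − (+0.80) = 1.12 V, with n = 1 electron transferred.
At equilibrium E = 0, so the Nernst equation gives ln K = nFE°/RT = (1)(96485)(1.12)/((8.314)(298)) = 43.62.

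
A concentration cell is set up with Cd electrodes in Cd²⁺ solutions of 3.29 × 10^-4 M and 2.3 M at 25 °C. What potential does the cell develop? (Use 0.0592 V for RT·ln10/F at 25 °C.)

Both half-cells are Cd²⁺/Cd, so E°_cell = 0. The concentrated side is the cathode; the cell reaction moves Cd²⁺ from high to low concentration with n = 2.
Q = [Cd²⁺]_dilute/[Cd²⁺]_conc = 3.29 × 10^-4/2.3 = 1.43 × 10^-4.
E = 0 − (0.0592/2) log Q = −(0.0592/2)(-3.845) = 0.1138 V.

0.11 V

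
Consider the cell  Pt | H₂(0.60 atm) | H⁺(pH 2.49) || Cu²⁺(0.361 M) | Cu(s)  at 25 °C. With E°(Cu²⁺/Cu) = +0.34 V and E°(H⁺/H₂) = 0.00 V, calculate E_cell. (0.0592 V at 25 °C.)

0.47 V

The Cu²⁺/Cu couple is the cathode, so E°_cell = 0.34 V; n = 2.
[H⁺] = 10^(−2.49) = 0.0032 M, and Q = [H⁺]^2 / ([Cu²⁺]·P(H₂)) = 4.83 × 10^-5.
E = E° − (0.0592/2) log Q = 0.34 − (0.0592/2)(-4.316) = 0.468 V.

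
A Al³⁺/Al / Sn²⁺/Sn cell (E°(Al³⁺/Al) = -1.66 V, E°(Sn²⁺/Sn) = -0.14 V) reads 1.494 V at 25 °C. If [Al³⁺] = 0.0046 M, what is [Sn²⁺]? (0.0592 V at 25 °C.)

From the Nernst equation, log Q = n(E° − E)/0.0592 = 6(1.52 − 1.494)/0.0592 = 2.635, so Q = 432.
With Q = [Al³⁺]^2/[Sn²⁺]^3 and the known concentrations, [Sn²⁺]^3 in the denominator gives [Sn²⁺] = 0.0037 M.

0.0037 M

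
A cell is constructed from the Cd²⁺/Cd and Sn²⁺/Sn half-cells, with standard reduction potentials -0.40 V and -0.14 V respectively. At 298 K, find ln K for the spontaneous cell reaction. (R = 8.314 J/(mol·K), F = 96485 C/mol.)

ln K = 20.3

E°_cell = -0.14 − (-0.40) = 0.26 V, with n = 2 electrons transferred.
At equilibrium E = 0, so the Nernst equation gives ln K = nFE°/RT = (2)(96485)(0.26)/((8.314)(298)) = 20.25.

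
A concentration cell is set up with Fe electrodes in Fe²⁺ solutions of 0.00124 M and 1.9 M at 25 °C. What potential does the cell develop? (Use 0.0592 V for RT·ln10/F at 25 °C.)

0.094 V

Both half-cells are Fe²⁺/Fe, so E°_cell = 0. The concentrated side is the cathode; the cell reaction moves Fe²⁺ from high to low concentration with n = 2.
Q = [Fe²⁺]_dilute/[Fe²⁺]_conc = 0.00124/1.9 = 6.53 × 10^-4.
E = 0 − (0.0592/2) log Q = −(0.0592/2)(-3.185) = 0.0943 V.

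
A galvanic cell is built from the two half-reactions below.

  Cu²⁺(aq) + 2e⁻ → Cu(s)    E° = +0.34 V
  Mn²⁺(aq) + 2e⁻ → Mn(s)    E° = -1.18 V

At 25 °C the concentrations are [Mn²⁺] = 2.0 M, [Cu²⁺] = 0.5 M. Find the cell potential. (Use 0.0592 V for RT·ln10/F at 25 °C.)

The Cu²⁺/Cu couple has the higher reduction potential and acts as the cathode, so E°_cell = +0.34 − (-1.18) = 1.52 V.
Balancing electrons gives n = 2; the reaction quotient is Q = [Mn²⁺]/[Cu²⁺] = 4.00.
At 25 °C, E = E° − (0.0592/n) log Q = 1.52 − (0.0592/2)(0.602) = 1.520 − 0.018 = 1.502 V.

1.50 V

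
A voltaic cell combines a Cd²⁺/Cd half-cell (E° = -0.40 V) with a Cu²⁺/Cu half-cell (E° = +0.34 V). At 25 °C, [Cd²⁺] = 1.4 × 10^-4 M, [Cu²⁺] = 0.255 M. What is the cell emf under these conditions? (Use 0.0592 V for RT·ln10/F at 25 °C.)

0.836 V

The Cu²⁺/Cu couple has the higher reduction potential and acts as the cathode, so E°_cell = +0.34 − (-0.40) = 0.74 V.
Balancing electrons gives n = 2; the reaction quotient is Q = [Cd²⁺]/[Cu²⁺] = 5.49 × 10^-4.
At 25 °C, E = E° − (0.0592/n) log Q = 0.74 − (0.0592/2)(-3.260) = 0.740 + 0.096 = 0.836 V.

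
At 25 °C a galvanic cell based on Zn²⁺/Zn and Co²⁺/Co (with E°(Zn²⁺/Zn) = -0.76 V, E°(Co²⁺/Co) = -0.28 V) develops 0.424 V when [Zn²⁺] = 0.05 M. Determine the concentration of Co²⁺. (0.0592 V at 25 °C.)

6.4 × 10^-4 M

From the Nernst equation, log Q = n(E° − E)/0.0592 = 2(0.48 − 0.424)/0.0592 = 1.892, so Q = 78.0.
With Q = [Zn²⁺]/[Co²⁺] and the known concentrations, [Co²⁺] in the denominator gives [Co²⁺] = 6.4 × 10^-4 M.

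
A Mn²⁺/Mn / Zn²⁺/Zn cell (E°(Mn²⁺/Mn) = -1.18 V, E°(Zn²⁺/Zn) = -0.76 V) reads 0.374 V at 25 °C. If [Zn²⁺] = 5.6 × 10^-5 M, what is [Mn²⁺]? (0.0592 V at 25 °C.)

From the Nernst equation, log Q = n(E° − E)/0.0592 = 2(0.42 − 0.374)/0.0592 = 1.554, so Q = 35.8.
With Q = [Mn²⁺]/[Zn²⁺] and the known concentrations, [Mn²⁺] in the numerator gives [Mn²⁺] = 0.002 M.

0.002 M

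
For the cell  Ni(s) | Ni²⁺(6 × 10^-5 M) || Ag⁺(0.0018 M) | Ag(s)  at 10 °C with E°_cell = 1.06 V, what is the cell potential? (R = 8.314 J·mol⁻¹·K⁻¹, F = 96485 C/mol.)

1.02 V

Balancing electrons gives n = 2; the reaction quotient is Q = [Ni²⁺]/[Ag⁺]^2 = 18.5.
E = E° − (RT/nF) ln Q = 1.06 − (8.314×283)/(2×96485) × (2.919) = 1.060 − 0.036 = 1.024 V.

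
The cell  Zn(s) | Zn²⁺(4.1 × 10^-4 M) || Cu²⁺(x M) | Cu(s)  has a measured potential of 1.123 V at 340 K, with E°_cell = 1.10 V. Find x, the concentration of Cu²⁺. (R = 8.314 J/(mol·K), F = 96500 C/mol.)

0.002 M

From the Nernst equation, ln Q = nF(E° − E)/RT = 2×96500×(1.10 − 1.123)/(8.314×340) = -1.570, so Q = 0.208.
With Q = [Zn²⁺]/[Cu²⁺] and the known concentrations, [Cu²⁺] in the denominator gives [Cu²⁺] = 0.002 M.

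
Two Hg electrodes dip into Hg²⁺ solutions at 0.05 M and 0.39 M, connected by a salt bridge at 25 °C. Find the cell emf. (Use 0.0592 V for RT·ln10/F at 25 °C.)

Both half-cells are Hg²⁺/Hg, so E°_cell = 0. The concentrated side is the cathode; the cell reaction moves Hg²⁺ from high to low concentration with n = 2.
Q = [Hg²⁺]_dilute/[Hg²⁺]_conc = 0.05/0.39 = 0.128.
E = 0 − (0.0592/2) log Q = −(0.0592/2)(-0.892) = 0.0264 V.

0.026 V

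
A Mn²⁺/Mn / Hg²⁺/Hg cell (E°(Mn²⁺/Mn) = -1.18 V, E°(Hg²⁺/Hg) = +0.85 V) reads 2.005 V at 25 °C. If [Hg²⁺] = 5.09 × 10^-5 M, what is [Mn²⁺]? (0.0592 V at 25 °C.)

3.6 × 10^-4 M

From the Nernst equation, log Q = n(E° − E)/0.0592 = 2(2.03 − 2.005)/0.0592 = 0.845, so Q = 6.99.
With Q = [Mn²⁺]/[Hg²⁺] and the known concentrations, [Mn²⁺] in the numerator gives [Mn²⁺] = 3.6 × 10^-4 M.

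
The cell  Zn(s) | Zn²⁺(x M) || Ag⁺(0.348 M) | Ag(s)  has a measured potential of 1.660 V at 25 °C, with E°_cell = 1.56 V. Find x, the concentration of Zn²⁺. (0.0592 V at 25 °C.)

5.1 × 10^-5 M

From the Nernst equation, log Q = n(E° − E)/0.0592 = 2(1.56 − 1.660)/0.0592 = -3.378, so Q = 4.18 × 10^-4.
With Q = [Zn²⁺]/[Ag⁺]^2 and the known concentrations, [Zn²⁺] in the numerator gives [Zn²⁺] = 5.1 × 10^-5 M.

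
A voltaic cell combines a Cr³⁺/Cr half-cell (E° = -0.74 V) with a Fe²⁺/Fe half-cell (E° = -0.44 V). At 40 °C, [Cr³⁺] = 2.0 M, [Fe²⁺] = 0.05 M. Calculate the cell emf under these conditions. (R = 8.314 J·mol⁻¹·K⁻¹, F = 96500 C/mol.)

0.253 V

The Fe²⁺/Fe couple has the higher reduction potential and acts as the cathode, so E°_cell = -0.44 − (-0.74) = 0.30 V.
Balancing electrons gives n = 6; the reaction quotient is Q = [Cr³⁺]^2/[Fe²⁺]^3 = 3.2 × 10^4.
E = E° − (RT/nF) ln Q = 0.30 − (8.314×313)/(6×96500) × (10.373) = 0.300 − 0.047 = 0.253 V.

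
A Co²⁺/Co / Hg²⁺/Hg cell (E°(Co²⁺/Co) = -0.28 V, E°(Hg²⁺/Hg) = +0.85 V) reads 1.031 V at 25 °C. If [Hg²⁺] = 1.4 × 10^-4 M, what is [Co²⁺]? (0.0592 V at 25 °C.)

0.31 M

From the Nernst equation, log Q = n(E° − E)/0.0592 = 2(1.13 − 1.031)/0.0592 = 3.345, so Q = 2210.
With Q = [Co²⁺]/[Hg²⁺] and the known concentrations, [Co²⁺] in the numerator gives [Co²⁺] = 0.31 M.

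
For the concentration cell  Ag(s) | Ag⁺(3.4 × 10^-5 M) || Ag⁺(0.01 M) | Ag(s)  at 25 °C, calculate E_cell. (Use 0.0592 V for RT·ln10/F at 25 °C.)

0.15 V

Both half-cells are Ag⁺/Ag, so E°_cell = 0. The concentrated side is the cathode; the cell reaction moves Ag⁺ from high to low concentration with n = 1.
Q = [Ag⁺]_dilute/[Ag⁺]_conc = 3.4 × 10^-5/0.01 = 0.00340.
E = 0 − (0.0592/1) log Q = −(0.0592/1)(-2.469) = 0.1462 V.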